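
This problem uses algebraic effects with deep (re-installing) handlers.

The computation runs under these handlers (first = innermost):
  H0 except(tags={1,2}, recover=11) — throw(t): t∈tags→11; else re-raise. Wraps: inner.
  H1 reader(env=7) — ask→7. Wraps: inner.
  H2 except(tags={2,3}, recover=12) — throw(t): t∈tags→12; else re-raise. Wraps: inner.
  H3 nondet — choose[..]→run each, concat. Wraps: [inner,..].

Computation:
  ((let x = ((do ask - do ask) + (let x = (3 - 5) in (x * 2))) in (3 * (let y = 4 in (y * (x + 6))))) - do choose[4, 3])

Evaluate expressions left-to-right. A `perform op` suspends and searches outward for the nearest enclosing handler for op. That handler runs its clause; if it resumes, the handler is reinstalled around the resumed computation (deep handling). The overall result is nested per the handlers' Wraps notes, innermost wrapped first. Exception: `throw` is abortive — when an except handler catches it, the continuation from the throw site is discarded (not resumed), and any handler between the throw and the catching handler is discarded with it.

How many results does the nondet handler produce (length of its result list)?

Answer: 2

Step-by-step:
ask @ H1 ⇒ 7
ask @ H1 ⇒ 7
choose[4, 3] @ H3
  branch[0] choose=4:
    H0 returns 20
    H1 returns 20
    H2 returns 20
    H3 returns [20]
  branch[1] choose=3:
    H0 returns 21
    H1 returns 21
    H2 returns 21
    H3 returns [21]
= [20, 21]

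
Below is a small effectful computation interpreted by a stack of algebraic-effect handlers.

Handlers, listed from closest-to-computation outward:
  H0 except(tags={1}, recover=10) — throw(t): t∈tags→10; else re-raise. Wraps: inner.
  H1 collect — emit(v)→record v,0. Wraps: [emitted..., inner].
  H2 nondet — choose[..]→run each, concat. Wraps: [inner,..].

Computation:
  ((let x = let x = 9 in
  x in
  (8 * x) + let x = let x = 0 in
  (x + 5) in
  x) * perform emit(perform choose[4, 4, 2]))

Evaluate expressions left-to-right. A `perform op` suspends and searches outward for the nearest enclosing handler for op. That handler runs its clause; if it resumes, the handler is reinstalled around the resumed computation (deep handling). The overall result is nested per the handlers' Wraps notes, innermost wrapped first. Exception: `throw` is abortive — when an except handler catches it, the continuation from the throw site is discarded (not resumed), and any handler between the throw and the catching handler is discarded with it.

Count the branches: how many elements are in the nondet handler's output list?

Working:
choose[4, 4, 2] @ H2
  branch[0] choose=4:
    emit(4) @ H1 ⇒ out+=4
    H0 returns 0
    H1 returns [4, 0]
    H2 returns [[4, 0]]
  branch[1] choose=4:
    emit(4) @ H1 ⇒ out+=4
    H0 returns 0
    H1 returns [4, 0]
    H2 returns [[4, 0]]
  branch[2] choose=2:
    emit(2) @ H1 ⇒ out+=2
    H0 returns 0
    H1 returns [2, 0]
    H2 returns [[2, 0]]
= [[4, 0], [4, 0], [2, 0]]

Answer: 3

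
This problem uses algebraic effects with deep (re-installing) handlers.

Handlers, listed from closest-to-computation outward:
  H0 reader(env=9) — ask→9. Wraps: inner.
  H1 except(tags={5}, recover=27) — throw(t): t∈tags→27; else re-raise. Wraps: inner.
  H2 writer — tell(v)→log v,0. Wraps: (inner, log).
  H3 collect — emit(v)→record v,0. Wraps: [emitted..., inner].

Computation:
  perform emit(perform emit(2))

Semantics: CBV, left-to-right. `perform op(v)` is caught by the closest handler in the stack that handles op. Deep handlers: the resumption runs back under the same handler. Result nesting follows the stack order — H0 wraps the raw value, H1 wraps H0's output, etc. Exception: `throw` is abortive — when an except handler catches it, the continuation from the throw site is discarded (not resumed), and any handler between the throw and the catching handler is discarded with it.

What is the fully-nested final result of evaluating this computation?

Answer: [2, 0, (0, ())]

Step-by-step:
emit(2) @ H3 ⇒ out+=2
emit(0) @ H3 ⇒ out+=0
H0 returns 0
H1 returns 0
H2 returns (0, ())
H3 returns [2, 0, (0, ())]
= [2, 0, (0, ())]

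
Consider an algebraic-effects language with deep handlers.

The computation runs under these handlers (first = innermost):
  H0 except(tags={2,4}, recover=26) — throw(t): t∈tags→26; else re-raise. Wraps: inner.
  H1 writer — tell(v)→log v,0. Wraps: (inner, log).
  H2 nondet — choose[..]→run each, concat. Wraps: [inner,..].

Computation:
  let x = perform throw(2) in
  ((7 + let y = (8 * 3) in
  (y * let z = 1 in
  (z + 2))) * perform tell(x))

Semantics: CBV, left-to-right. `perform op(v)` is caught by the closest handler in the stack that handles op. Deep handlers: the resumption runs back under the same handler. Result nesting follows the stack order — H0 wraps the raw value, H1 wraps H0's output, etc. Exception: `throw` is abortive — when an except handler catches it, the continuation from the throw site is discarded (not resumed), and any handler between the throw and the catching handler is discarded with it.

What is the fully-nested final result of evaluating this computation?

Answer: [(26, ())]

Step-by-step:
throw(2) @ H0 caught ⇒ 26
H1 returns (26, ())
H2 returns [(26, ())]
= [(26, ())]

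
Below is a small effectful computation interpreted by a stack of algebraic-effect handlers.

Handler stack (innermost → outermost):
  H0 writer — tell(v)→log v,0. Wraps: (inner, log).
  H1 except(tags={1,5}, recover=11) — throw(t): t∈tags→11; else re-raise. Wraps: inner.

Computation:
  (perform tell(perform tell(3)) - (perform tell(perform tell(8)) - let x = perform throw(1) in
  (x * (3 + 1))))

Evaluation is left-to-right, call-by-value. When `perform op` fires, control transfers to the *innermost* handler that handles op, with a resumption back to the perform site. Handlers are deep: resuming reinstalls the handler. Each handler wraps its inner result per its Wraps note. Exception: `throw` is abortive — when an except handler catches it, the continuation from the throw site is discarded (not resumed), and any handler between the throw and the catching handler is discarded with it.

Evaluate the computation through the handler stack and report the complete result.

Evaluation trace:
tell(3) @ H0 ⇒ log+=3
tell(0) @ H0 ⇒ log+=0
tell(8) @ H0 ⇒ log+=8
tell(0) @ H0 ⇒ log+=0
throw(1) @ H1 caught ⇒ 11
= 11

Answer: 11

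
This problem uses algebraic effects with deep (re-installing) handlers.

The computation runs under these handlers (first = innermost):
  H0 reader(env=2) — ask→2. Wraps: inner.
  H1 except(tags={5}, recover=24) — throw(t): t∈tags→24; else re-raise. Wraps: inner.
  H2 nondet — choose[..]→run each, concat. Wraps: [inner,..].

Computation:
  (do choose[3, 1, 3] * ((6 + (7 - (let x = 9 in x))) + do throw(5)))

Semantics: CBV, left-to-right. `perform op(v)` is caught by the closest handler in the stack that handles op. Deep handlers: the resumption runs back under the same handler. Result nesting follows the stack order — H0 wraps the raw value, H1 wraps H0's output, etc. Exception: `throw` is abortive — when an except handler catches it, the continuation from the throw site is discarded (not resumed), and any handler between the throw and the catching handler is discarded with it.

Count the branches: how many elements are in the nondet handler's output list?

Evaluation trace:
choose[3, 1, 3] @ H2
  branch[0] choose=3:
    throw(5) @ H1 caught ⇒ 24
    H2 returns [24]
  branch[1] choose=1:
    throw(5) @ H1 caught ⇒ 24
    H2 returns [24]
  branch[2] choose=3:
    throw(5) @ H1 caught ⇒ 24
    H2 returns [24]
= [24, 24, 24]

Answer: 3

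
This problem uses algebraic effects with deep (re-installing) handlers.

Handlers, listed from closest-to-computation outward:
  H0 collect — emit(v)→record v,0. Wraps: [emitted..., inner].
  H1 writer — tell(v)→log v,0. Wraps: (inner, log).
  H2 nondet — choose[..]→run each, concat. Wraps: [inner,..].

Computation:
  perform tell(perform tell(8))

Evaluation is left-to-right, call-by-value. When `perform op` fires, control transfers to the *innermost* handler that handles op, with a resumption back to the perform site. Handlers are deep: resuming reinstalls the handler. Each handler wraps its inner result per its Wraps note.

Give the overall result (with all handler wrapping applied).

Answer: [([0], (8, 0))]

Step-by-step:
tell(8) @ H1 ⇒ log+=8
tell(0) @ H1 ⇒ log+=0
H0 returns [0]
H1 returns ([0], (8, 0))
H2 returns [([0], (8, 0))]
= [([0], (8, 0))]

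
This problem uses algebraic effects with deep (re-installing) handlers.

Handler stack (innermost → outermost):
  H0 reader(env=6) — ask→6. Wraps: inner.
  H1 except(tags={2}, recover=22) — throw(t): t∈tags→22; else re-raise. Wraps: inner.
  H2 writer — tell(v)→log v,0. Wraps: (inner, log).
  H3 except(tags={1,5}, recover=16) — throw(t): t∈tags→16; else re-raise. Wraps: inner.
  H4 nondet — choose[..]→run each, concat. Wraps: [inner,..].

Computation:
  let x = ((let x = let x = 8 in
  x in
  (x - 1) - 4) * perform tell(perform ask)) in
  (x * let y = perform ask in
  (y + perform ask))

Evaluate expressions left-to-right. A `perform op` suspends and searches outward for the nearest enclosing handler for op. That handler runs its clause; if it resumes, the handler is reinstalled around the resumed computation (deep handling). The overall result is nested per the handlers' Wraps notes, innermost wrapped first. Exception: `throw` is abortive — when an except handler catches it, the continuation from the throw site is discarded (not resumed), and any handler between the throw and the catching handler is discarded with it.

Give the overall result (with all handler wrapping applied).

Answer: [(0, (6))]

Evaluation trace:
ask @ H0 ⇒ 6
tell(6) @ H2 ⇒ log+=6
ask @ H0 ⇒ 6
ask @ H0 ⇒ 6
H0 returns 0
H1 returns 0
H2 returns (0, (6))
H3 returns (0, (6))
H4 returns [(0, (6))]
= [(0, (6))]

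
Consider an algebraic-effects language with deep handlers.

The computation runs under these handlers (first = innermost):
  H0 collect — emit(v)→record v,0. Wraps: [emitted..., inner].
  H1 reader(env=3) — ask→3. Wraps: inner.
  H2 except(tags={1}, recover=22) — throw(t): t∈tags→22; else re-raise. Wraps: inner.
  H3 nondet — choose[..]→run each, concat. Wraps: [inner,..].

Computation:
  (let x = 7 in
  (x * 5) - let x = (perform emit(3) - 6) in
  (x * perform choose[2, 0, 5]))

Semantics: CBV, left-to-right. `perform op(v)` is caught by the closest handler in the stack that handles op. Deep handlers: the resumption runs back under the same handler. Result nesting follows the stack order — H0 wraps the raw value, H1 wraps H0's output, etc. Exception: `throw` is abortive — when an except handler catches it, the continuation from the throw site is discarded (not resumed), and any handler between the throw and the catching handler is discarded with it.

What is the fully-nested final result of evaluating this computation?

Working:
emit(3) @ H0 ⇒ out+=3
choose[2, 0, 5] @ H3
  branch[0] choose=2:
    H0 returns [3, 47]
    H1 returns [3, 47]
    H2 returns [3, 47]
    H3 returns [[3, 47]]
  branch[1] choose=0:
    H0 returns [3, 35]
    H1 returns [3, 35]
    H2 returns [3, 35]
    H3 returns [[3, 35]]
  branch[2] choose=5:
    H0 returns [3, 65]
    H1 returns [3, 65]
    H2 returns [3, 65]
    H3 returns [[3, 65]]
= [[3, 47], [3, 35], [3, 65]]

Answer: [[3, 47], [3, 35], [3, 65]]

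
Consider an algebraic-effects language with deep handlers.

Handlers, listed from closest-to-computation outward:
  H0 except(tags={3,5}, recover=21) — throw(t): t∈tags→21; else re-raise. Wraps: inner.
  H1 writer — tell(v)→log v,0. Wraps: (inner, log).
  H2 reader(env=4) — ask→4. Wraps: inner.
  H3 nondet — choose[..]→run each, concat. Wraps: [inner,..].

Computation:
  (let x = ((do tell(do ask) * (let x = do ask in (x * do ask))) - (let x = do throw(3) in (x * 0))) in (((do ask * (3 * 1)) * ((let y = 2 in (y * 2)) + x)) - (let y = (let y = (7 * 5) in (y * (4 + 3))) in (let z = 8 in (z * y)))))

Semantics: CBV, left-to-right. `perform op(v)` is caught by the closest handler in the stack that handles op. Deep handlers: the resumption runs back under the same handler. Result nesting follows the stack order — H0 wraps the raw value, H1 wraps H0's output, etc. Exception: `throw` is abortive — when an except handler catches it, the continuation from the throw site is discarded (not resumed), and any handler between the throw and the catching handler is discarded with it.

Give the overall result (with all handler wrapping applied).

Step-by-step:
ask @ H2 ⇒ 4
tell(4) @ H1 ⇒ log+=4
ask @ H2 ⇒ 4
ask @ H2 ⇒ 4
throw(3) @ H0 caught ⇒ 21
H1 returns (21, (4))
H2 returns (21, (4))
H3 returns [(21, (4))]
= [(21, (4))]

Answer: [(21, (4))]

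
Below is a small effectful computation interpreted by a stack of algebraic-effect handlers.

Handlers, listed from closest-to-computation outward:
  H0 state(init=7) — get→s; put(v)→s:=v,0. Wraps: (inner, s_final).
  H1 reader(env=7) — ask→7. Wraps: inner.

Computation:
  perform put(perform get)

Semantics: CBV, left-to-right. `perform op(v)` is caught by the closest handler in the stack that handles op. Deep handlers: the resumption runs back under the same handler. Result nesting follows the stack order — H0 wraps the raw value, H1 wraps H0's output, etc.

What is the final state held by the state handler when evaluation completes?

Evaluation trace:
get @ H0 ⇒ 7
put(7) @ H0 ⇒ s:=7
H0 returns (0, 7)
H1 returns (0, 7)
= (0, 7)

Answer: 7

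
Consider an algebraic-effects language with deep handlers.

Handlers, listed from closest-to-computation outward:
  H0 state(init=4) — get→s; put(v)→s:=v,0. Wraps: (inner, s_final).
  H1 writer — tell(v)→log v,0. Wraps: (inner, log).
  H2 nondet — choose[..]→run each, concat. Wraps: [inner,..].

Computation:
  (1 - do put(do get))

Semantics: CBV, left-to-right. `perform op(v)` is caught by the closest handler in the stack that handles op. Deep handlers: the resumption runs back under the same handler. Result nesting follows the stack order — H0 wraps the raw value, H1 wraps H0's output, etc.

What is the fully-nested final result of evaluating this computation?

Evaluation trace:
get @ H0 ⇒ 4
put(4) @ H0 ⇒ s:=4
H0 returns (1, 4)
H1 returns ((1, 4), ())
H2 returns [((1, 4), ())]
= [((1, 4), ())]

Answer: [((1, 4), ())]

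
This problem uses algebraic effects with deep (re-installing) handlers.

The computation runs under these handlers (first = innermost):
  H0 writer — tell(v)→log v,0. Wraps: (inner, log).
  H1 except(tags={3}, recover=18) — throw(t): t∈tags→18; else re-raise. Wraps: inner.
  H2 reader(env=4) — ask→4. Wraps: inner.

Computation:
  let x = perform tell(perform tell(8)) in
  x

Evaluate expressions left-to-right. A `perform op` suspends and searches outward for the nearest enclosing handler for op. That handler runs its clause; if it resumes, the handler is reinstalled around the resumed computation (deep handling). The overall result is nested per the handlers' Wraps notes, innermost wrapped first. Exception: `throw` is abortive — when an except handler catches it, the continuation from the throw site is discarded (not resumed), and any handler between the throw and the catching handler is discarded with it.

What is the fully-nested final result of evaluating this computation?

Answer: (0, (8, 0))

Evaluation trace:
tell(8) @ H0 ⇒ log+=8
tell(0) @ H0 ⇒ log+=0
H0 returns (0, (8, 0))
H1 returns (0, (8, 0))
H2 returns (0, (8, 0))
= (0, (8, 0))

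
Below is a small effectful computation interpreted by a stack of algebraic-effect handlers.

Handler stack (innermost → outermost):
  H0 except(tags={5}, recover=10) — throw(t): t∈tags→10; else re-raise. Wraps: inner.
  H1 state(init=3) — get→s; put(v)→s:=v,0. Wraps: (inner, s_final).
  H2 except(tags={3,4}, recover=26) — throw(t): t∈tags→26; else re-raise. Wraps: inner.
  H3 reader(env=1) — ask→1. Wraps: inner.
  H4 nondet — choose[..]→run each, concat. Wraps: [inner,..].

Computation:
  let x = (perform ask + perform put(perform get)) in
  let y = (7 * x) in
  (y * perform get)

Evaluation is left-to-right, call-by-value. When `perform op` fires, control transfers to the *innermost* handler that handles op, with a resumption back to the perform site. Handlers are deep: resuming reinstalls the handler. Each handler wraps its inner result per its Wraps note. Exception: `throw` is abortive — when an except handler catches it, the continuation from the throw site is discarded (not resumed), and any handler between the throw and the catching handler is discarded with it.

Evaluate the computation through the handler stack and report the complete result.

Answer: [(21, 3)]

Step-by-step:
ask @ H3 ⇒ 1
get @ H1 ⇒ 3
put(3) @ H1 ⇒ s:=3
get @ H1 ⇒ 3
H0 returns 21
H1 returns (21, 3)
H2 returns (21, 3)
H3 returns (21, 3)
H4 returns [(21, 3)]
= [(21, 3)]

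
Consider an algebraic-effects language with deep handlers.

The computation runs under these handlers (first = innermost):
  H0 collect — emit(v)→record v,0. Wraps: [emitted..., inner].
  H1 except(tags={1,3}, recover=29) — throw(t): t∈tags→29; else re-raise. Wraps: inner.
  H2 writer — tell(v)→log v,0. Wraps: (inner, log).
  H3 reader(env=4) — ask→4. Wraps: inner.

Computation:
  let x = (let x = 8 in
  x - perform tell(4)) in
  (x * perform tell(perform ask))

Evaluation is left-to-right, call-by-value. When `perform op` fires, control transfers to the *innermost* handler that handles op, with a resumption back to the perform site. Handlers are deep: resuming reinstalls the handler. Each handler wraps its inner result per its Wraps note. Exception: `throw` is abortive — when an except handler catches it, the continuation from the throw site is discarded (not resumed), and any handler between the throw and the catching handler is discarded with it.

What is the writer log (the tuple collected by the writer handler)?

Working:
tell(4) @ H2 ⇒ log+=4
ask @ H3 ⇒ 4
tell(4) @ H2 ⇒ log+=4
H0 returns [0]
H1 returns [0]
H2 returns ([0], (4, 4))
H3 returns ([0], (4, 4))
= ([0], (4, 4))

Answer: (4, 4)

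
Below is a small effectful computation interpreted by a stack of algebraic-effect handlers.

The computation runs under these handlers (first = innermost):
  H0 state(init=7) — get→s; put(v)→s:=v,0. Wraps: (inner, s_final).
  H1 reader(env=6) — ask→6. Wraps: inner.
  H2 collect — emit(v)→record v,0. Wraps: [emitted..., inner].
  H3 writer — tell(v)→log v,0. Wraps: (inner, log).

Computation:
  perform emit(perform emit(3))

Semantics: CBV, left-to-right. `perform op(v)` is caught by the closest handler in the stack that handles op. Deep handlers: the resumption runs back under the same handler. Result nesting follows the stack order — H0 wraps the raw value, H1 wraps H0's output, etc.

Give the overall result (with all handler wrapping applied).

Answer: ([3, 0, (0, 7)], ())

Evaluation trace:
emit(3) @ H2 ⇒ out+=3
emit(0) @ H2 ⇒ out+=0
H0 returns (0, 7)
H1 returns (0, 7)
H2 returns [3, 0, (0, 7)]
H3 returns ([3, 0, (0, 7)], ())
= ([3, 0, (0, 7)], ())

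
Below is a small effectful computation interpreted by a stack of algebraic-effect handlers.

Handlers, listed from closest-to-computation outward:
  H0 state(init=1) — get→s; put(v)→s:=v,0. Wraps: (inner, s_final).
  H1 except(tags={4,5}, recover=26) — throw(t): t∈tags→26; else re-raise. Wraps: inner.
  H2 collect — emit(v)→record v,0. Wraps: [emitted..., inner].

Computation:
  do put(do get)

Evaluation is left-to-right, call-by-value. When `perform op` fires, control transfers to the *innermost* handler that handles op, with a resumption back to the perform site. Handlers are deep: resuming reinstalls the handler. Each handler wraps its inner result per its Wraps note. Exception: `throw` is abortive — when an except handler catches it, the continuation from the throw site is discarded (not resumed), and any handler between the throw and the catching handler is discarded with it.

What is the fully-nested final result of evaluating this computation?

Answer: [(0, 1)]

Working:
get @ H0 ⇒ 1
put(1) @ H0 ⇒ s:=1
H0 returns (0, 1)
H1 returns (0, 1)
H2 returns [(0, 1)]
= [(0, 1)]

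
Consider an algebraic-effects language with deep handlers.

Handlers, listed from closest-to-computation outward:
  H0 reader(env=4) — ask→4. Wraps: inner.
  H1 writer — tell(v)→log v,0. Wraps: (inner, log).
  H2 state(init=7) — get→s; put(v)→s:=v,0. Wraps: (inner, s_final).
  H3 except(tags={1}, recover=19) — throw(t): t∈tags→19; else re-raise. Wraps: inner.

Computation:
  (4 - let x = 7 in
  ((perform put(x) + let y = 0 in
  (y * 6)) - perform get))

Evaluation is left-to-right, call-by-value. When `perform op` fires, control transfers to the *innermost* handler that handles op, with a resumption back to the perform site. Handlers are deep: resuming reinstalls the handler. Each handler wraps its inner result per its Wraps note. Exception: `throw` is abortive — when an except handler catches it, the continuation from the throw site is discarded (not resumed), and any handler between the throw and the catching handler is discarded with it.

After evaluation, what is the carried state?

Answer: 7

Step-by-step:
put(7) @ H2 ⇒ s:=7
get @ H2 ⇒ 7
H0 returns 11
H1 returns (11, ())
H2 returns ((11, ()), 7)
H3 returns ((11, ()), 7)
= ((11, ()), 7)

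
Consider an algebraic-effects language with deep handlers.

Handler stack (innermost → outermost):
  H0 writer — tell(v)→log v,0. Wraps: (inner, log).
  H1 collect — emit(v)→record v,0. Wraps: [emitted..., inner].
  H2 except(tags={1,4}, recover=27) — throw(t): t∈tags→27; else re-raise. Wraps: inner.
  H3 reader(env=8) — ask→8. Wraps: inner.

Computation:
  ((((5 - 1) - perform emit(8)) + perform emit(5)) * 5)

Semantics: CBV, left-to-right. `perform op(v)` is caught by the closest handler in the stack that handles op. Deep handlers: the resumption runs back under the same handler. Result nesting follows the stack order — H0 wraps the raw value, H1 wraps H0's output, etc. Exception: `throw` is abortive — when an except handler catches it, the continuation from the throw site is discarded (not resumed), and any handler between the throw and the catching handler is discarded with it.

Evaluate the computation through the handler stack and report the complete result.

Answer: [8, 5, (20, ())]

Evaluation trace:
emit(8) @ H1 ⇒ out+=8
emit(5) @ H1 ⇒ out+=5
H0 returns (20, ())
H1 returns [8, 5, (20, ())]
H2 returns [8, 5, (20, ())]
H3 returns [8, 5, (20, ())]
= [8, 5, (20, ())]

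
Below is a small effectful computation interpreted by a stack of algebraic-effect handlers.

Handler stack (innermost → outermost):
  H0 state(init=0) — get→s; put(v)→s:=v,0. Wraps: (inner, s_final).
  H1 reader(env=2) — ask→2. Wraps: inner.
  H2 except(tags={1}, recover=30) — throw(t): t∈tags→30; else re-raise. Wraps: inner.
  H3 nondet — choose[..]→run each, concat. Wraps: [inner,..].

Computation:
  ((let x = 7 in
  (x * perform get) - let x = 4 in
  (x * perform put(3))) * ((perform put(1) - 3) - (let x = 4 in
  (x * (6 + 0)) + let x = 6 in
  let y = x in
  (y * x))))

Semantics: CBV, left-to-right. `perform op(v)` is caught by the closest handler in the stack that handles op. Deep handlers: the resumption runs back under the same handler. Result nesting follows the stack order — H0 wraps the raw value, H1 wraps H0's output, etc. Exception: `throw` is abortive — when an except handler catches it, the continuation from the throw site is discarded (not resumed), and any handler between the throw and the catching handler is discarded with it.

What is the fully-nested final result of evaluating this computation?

Evaluation trace:
get @ H0 ⇒ 0
put(3) @ H0 ⇒ s:=3
put(1) @ H0 ⇒ s:=1
H0 returns (0, 1)
H1 returns (0, 1)
H2 returns (0, 1)
H3 returns [(0, 1)]
= [(0, 1)]

Answer: [(0, 1)]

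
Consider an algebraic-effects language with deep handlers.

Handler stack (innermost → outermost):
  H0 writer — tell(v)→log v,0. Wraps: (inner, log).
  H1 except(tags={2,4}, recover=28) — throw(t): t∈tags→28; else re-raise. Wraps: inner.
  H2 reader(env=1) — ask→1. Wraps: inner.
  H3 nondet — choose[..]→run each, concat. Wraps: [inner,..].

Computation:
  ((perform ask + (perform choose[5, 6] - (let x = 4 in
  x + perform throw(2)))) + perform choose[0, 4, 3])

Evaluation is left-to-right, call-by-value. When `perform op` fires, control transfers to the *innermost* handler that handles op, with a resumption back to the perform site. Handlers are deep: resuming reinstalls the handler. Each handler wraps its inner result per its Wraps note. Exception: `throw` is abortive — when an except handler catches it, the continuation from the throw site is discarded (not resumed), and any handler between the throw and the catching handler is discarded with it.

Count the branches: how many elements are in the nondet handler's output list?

Evaluation trace:
ask @ H2 ⇒ 1
choose[5, 6] @ H3
  branch[0] choose=5:
    throw(2) @ H1 caught ⇒ 28
    H2 returns 28
    H3 returns [28]
  branch[1] choose=6:
    throw(2) @ H1 caught ⇒ 28
    H2 returns 28
    H3 returns [28]
= [28, 28]

Answer: 2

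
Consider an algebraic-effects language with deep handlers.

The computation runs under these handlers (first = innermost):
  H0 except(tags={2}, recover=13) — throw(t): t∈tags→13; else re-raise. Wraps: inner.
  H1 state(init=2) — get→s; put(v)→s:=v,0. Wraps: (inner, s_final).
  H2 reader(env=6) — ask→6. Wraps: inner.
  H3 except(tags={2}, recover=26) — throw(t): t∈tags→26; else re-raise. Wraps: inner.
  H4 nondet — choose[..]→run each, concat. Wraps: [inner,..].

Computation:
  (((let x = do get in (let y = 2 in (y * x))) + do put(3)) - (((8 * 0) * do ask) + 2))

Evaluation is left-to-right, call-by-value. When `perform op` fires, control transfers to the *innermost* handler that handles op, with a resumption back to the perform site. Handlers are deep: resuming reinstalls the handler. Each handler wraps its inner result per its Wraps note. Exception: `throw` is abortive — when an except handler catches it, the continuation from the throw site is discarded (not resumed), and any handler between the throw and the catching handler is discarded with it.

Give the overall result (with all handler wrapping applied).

Answer: [(2, 3)]

Step-by-step:
get @ H1 ⇒ 2
put(3) @ H1 ⇒ s:=3
ask @ H2 ⇒ 6
H0 returns 2
H1 returns (2, 3)
H2 returns (2, 3)
H3 returns (2, 3)
H4 returns [(2, 3)]
= [(2, 3)]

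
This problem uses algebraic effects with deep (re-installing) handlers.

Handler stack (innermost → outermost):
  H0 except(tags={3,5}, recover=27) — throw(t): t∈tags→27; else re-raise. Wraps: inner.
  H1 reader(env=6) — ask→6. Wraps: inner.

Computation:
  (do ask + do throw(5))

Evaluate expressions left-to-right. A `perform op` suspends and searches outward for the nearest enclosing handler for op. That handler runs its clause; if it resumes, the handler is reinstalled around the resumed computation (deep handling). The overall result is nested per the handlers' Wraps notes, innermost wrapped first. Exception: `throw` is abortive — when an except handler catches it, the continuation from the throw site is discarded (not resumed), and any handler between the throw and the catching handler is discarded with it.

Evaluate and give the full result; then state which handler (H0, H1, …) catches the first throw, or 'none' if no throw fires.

Working:
ask @ H1 ⇒ 6
throw(5) @ H0 caught ⇒ 27
H1 returns 27
= 27

Answer: 27 ; first throw caught by: H0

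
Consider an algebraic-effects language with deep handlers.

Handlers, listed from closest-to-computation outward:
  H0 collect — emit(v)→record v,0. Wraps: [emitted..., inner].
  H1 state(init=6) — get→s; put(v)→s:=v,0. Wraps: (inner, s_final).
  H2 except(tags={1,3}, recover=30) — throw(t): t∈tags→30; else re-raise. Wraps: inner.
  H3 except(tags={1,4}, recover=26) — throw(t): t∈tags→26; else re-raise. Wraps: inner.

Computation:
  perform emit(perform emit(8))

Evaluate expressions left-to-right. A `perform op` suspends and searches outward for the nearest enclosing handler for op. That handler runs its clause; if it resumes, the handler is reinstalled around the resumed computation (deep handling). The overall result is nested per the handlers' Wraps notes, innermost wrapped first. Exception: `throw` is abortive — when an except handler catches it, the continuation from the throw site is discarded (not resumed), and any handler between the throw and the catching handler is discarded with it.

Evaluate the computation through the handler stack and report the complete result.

Evaluation trace:
emit(8) @ H0 ⇒ out+=8
emit(0) @ H0 ⇒ out+=0
H0 returns [8, 0, 0]
H1 returns ([8, 0, 0], 6)
H2 returns ([8, 0, 0], 6)
H3 returns ([8, 0, 0], 6)
= ([8, 0, 0], 6)

Answer: ([8, 0, 0], 6)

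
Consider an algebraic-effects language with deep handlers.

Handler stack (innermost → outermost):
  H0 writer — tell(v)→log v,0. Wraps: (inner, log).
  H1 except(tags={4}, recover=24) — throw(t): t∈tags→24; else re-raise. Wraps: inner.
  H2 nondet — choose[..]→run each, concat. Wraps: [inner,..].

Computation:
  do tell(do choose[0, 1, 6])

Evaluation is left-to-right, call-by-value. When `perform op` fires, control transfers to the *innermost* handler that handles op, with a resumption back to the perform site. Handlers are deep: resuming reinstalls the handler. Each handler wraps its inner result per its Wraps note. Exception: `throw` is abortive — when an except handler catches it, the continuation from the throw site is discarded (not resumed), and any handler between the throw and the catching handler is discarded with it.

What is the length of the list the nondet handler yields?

Step-by-step:
choose[0, 1, 6] @ H2
  branch[0] choose=0:
    tell(0) @ H0 ⇒ log+=0
    H0 returns (0, (0))
    H1 returns (0, (0))
    H2 returns [(0, (0))]
  branch[1] choose=1:
    tell(1) @ H0 ⇒ log+=1
    H0 returns (0, (1))
    H1 returns (0, (1))
    H2 returns [(0, (1))]
  branch[2] choose=6:
    tell(6) @ H0 ⇒ log+=6
    H0 returns (0, (6))
    H1 returns (0, (6))
    H2 returns [(0, (6))]
= [(0, (0)), (0, (1)), (0, (6))]

Answer: 3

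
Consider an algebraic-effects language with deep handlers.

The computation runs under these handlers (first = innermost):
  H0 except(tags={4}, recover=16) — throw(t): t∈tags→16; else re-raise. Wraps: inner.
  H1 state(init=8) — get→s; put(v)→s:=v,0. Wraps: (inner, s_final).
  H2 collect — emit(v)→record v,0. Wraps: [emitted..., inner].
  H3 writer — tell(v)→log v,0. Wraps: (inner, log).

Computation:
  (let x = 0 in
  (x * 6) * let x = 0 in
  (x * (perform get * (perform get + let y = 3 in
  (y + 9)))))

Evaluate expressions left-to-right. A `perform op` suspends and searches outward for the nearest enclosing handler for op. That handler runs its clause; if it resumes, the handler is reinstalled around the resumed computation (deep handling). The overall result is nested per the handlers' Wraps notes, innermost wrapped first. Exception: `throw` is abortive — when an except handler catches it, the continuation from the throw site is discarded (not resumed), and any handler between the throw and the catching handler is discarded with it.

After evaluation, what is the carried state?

Working:
get @ H1 ⇒ 8
get @ H1 ⇒ 8
H0 returns 0
H1 returns (0, 8)
H2 returns [(0, 8)]
H3 returns ([(0, 8)], ())
= ([(0, 8)], ())

Answer: 8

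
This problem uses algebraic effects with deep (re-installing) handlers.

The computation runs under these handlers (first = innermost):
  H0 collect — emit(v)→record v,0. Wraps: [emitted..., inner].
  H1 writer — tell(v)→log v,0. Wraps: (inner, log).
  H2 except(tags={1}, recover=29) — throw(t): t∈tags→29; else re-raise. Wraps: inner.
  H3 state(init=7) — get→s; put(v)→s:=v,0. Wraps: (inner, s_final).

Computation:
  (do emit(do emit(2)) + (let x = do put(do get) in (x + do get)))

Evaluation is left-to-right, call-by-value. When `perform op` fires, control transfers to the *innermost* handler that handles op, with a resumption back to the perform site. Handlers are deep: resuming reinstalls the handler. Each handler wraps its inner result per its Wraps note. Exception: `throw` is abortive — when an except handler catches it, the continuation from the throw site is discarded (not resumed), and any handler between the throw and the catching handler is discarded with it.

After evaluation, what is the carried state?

Working:
emit(2) @ H0 ⇒ out+=2
emit(0) @ H0 ⇒ out+=0
get @ H3 ⇒ 7
put(7) @ H3 ⇒ s:=7
get @ H3 ⇒ 7
H0 returns [2, 0, 7]
H1 returns ([2, 0, 7], ())
H2 returns ([2, 0, 7], ())
H3 returns (([2, 0, 7], ()), 7)
= (([2, 0, 7], ()), 7)

Answer: 7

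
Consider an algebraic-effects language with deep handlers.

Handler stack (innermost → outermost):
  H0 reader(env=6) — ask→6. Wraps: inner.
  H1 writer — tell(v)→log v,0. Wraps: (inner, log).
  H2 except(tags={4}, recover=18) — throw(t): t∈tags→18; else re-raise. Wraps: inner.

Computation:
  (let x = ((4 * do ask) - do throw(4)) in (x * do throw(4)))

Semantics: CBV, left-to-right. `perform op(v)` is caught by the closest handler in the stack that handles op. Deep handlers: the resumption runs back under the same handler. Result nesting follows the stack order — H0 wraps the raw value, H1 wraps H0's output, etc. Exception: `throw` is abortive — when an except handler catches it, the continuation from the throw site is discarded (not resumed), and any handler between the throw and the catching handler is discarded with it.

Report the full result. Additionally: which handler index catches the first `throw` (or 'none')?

Evaluation trace:
ask @ H0 ⇒ 6
throw(4) @ H2 caught ⇒ 18
= 18

Answer: 18 ; first throw caught by: H2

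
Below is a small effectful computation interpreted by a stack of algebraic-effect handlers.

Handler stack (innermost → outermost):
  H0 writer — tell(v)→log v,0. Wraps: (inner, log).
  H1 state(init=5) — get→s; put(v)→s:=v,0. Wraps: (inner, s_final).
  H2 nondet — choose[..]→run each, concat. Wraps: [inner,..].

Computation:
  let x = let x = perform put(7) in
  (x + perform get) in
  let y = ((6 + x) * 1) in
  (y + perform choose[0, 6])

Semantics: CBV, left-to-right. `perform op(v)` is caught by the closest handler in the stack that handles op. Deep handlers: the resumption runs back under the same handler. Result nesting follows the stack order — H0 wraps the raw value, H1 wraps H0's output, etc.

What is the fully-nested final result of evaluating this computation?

Step-by-step:
put(7) @ H1 ⇒ s:=7
get @ H1 ⇒ 7
choose[0, 6] @ H2
  branch[0] choose=0:
    H0 returns (13, ())
    H1 returns ((13, ()), 7)
    H2 returns [((13, ()), 7)]
  branch[1] choose=6:
    H0 returns (19, ())
    H1 returns ((19, ()), 7)
    H2 returns [((19, ()), 7)]
= [((13, ()), 7), ((19, ()), 7)]

Answer: [((13, ()), 7), ((19, ()), 7)]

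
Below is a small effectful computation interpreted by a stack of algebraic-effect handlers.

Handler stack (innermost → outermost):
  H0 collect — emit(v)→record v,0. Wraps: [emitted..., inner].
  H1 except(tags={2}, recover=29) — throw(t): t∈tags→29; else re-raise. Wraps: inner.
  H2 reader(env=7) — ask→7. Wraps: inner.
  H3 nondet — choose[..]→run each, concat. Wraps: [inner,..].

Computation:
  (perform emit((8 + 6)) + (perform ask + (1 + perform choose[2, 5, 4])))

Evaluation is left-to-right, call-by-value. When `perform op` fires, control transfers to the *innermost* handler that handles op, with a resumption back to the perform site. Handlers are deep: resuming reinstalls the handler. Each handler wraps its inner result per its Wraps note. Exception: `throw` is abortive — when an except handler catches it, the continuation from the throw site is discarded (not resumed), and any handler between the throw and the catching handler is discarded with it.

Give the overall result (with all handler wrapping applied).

Answer: [[14, 10], [14, 13], [14, 12]]

Step-by-step:
emit(14) @ H0 ⇒ out+=14
ask @ H2 ⇒ 7
choose[2, 5, 4] @ H3
  branch[0] choose=2:
    H0 returns [14, 10]
    H1 returns [14, 10]
    H2 returns [14, 10]
    H3 returns [[14, 10]]
  branch[1] choose=5:
    H0 returns [14, 13]
    H1 returns [14, 13]
    H2 returns [14, 13]
    H3 returns [[14, 13]]
  branch[2] choose=4:
    H0 returns [14, 12]
    H1 returns [14, 12]
    H2 returns [14, 12]
    H3 returns [[14, 12]]
= [[14, 10], [14, 13], [14, 12]]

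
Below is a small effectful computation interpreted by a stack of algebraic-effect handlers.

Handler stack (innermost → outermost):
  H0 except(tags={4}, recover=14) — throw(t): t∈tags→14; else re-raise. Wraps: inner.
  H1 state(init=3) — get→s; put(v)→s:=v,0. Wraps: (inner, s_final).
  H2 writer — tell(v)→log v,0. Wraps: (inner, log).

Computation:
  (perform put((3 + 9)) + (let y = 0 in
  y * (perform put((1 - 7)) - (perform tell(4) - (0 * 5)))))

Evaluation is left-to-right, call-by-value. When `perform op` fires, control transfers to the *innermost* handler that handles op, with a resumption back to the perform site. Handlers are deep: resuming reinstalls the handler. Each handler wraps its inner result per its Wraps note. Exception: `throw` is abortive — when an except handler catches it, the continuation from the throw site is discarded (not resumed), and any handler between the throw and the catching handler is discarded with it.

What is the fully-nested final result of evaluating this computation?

Evaluation trace:
put(12) @ H1 ⇒ s:=12
put(-6) @ H1 ⇒ s:=-6
tell(4) @ H2 ⇒ log+=4
H0 returns 0
H1 returns (0, -6)
H2 returns ((0, -6), (4))
= ((0, -6), (4))

Answer: ((0, -6), (4))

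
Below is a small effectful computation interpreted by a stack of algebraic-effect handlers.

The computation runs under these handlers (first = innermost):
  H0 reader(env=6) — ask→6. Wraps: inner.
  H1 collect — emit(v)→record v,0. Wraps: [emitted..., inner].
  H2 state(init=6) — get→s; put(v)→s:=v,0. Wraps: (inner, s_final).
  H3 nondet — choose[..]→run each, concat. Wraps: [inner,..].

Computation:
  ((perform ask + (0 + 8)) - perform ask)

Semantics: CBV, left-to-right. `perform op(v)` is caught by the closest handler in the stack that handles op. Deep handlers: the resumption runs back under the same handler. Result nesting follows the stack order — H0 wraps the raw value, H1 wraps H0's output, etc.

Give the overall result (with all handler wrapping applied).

Step-by-step:
ask @ H0 ⇒ 6
ask @ H0 ⇒ 6
H0 returns 8
H1 returns [8]
H2 returns ([8], 6)
H3 returns [([8], 6)]
= [([8], 6)]

Answer: [([8], 6)]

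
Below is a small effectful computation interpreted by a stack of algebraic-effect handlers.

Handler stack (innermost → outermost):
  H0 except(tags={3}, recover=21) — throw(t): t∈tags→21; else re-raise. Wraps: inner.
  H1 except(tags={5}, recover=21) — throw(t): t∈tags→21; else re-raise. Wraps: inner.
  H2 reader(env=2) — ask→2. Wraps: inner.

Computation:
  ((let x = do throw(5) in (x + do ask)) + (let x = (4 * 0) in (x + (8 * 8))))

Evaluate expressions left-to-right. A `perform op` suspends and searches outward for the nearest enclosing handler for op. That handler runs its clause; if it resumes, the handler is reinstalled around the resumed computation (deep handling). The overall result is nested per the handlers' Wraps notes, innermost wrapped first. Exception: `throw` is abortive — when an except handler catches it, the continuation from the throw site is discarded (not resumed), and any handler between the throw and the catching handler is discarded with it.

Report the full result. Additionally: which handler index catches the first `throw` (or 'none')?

Evaluation trace:
throw(5) @ H0 re-raised
throw(5) @ H1 caught ⇒ 21
H2 returns 21
= 21

Answer: 21 ; first throw caught by: H1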